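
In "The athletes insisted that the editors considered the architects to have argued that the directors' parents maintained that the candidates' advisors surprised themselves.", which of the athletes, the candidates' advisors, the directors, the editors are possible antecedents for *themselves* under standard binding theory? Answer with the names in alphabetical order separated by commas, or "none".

*themselves* is a reflexive; Principle A requires it to be bound within its binding domain — the clause headed by 'surprised'.
— the athletes: subject of the matrix clause; c-commands the reflexive but lies outside its binding domain — cannot bind it (Principle A).
— the candidates' advisors: subject of the clause headed by 'surprised'; c-commands the reflexive within its binding domain — allowed (Principle A).
— the directors: possessor inside the subject DP of the clause headed by 'maintained'; does not c-command the reflexive — cannot bind it (Principle A).
— the editors: subject of the clause headed by 'considered'; c-commands the reflexive but lies outside its binding domain — cannot bind it (Principle A).

the candidates' advisors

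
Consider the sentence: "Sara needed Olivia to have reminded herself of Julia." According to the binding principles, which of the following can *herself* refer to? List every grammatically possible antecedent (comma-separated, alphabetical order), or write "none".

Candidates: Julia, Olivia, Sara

*herself* is a reflexive; Principle A requires it to be bound within its binding domain — the clause headed by 'reminded'.
— Julia: second object of the clause headed by 'reminded'; does not c-command the reflexive — cannot bind it (Principle A).
— Olivia: subject of the clause headed by 'reminded'; c-commands the reflexive within its binding domain — allowed (Principle A).
— Sara: subject of the matrix clause; c-commands the reflexive but lies outside its binding domain — cannot bind it (Principle A).

Olivia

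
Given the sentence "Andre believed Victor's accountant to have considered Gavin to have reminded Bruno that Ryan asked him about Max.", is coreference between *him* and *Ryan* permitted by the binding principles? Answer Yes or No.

*him* is a pronoun; Principle B requires it to be free in its binding domain — the clause headed by 'asked'.
— Ryan: subject of the clause headed by 'asked'; c-commands the pronoun within its binding domain — blocked (Principle B).

No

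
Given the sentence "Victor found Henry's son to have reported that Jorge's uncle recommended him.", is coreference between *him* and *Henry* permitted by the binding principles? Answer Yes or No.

*him* is a pronoun; Principle B requires it to be free in its binding domain — the clause headed by 'recommended'.
— Henry: possessor inside the subject DP of the clause headed by 'reported'; does not c-command the pronoun — Principle B does not apply; allowed.

Yes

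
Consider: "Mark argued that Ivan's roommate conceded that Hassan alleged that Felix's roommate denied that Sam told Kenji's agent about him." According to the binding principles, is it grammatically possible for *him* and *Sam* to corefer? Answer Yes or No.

No

*him* is a pronoun; Principle B requires it to be free in its binding domain — the clause headed by 'told'.
— Sam: subject of the clause headed by 'told'; c-commands the pronoun within its binding domain — blocked (Principle B).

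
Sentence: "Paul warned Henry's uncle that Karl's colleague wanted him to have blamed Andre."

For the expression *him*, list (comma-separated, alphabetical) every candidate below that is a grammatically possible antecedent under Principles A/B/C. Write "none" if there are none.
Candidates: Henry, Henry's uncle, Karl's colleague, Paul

Henry, Henry's uncle, Paul

*him* is a pronoun; Principle B requires it to be free in its binding domain — the clause headed by 'wanted'.
— Henry: possessor inside the object DP of the matrix clause; does not c-command the pronoun — Principle B does not apply; allowed.
— Henry's uncle: object of the matrix clause; c-commands the pronoun but lies outside its binding domain — allowed.
— Karl's colleague: subject of the clause headed by 'wanted'; c-commands the pronoun within its binding domain — blocked (Principle B).
— Paul: subject of the matrix clause; c-commands the pronoun but lies outside its binding domain — allowed.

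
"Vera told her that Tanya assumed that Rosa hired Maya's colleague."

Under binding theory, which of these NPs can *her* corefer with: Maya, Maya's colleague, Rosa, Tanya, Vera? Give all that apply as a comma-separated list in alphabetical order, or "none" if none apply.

none

*her* is a pronoun; Principle B requires it to be free in its binding domain — the matrix clause.
— Maya: possessor inside the object DP of the clause headed by 'hired'; is c-commanded by the pronoun; coreference would bind this R-expression — blocked (Principle C).
— Maya's colleague: object of the clause headed by 'hired'; is c-commanded by the pronoun; coreference would bind this R-expression — blocked (Principle C).
— Rosa: subject of the clause headed by 'hired'; is c-commanded by the pronoun; coreference would bind this R-expression — blocked (Principle C).
— Tanya: subject of the clause headed by 'assumed'; is c-commanded by the pronoun; coreference would bind this R-expression — blocked (Principle C).
— Vera: subject of the matrix clause; c-commands the pronoun within its binding domain — blocked (Principle B).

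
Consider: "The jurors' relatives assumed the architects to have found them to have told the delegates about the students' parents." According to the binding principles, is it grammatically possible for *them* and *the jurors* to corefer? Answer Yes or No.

Yes

*them* is a pronoun; Principle B requires it to be free in its binding domain — the clause headed by 'found'.
— the jurors: possessor inside the subject DP of the matrix clause; does not c-command the pronoun — Principle B does not apply; allowed.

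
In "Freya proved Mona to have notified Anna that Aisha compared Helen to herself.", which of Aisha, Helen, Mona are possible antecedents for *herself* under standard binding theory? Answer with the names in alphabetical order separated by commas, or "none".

*herself* is a reflexive; Principle A requires it to be bound within its binding domain — the clause headed by 'compared'.
— Aisha: subject of the clause headed by 'compared'; c-commands the reflexive within its binding domain — allowed (Principle A).
— Helen: object of the clause headed by 'compared'; c-commands the reflexive within its binding domain — allowed (Principle A).
— Mona: subject of the clause headed by 'notified'; c-commands the reflexive but lies outside its binding domain — cannot bind it (Principle A).

Aisha, Helen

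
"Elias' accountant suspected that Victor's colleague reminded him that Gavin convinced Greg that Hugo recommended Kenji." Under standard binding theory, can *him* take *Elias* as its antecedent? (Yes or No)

*him* is a pronoun; Principle B requires it to be free in its binding domain — the clause headed by 'reminded'.
— Elias: possessor inside the subject DP of the matrix clause; does not c-command the pronoun — Principle B does not apply; allowed.

Yes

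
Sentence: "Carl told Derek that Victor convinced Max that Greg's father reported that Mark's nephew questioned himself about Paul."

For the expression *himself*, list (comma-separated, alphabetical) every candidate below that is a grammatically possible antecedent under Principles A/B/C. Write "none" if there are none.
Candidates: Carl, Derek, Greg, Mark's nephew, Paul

*himself* is a reflexive; Principle A requires it to be bound within its binding domain — the clause headed by 'questioned'.
— Carl: subject of the matrix clause; c-commands the reflexive but lies outside its binding domain — cannot bind it (Principle A).
— Derek: object of the matrix clause; c-commands the reflexive but lies outside its binding domain — cannot bind it (Principle A).
— Greg: possessor inside the subject DP of the clause headed by 'reported'; does not c-command the reflexive — cannot bind it (Principle A).
— Mark's nephew: subject of the clause headed by 'questioned'; c-commands the reflexive within its binding domain — allowed (Principle A).
— Paul: second object of the clause headed by 'questioned'; does not c-command the reflexive — cannot bind it (Principle A).

Mark's nephew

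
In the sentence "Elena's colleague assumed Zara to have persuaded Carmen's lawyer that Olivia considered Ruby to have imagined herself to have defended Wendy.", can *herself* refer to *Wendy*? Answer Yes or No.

No

*herself* is a reflexive; Principle A requires it to be bound within its binding domain — the clause headed by 'imagined'.
— Wendy: object of the clause headed by 'defended'; does not c-command the reflexive — cannot bind it (Principle A).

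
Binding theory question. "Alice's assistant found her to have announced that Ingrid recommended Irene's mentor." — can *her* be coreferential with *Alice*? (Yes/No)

*her* is a pronoun; Principle B requires it to be free in its binding domain — the matrix clause.
— Alice: possessor inside the subject DP of the matrix clause; does not c-command the pronoun — Principle B does not apply; allowed.

Yes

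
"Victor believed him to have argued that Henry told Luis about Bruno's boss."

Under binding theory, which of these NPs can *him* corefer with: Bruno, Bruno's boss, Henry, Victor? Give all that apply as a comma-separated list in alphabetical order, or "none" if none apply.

none

*him* is a pronoun; Principle B requires it to be free in its binding domain — the matrix clause.
— Bruno: possessor inside the second object DP of the clause headed by 'told'; is c-commanded by the pronoun; coreference would bind this R-expression — blocked (Principle C).
— Bruno's boss: second object of the clause headed by 'told'; is c-commanded by the pronoun; coreference would bind this R-expression — blocked (Principle C).
— Henry: subject of the clause headed by 'told'; is c-commanded by the pronoun; coreference would bind this R-expression — blocked (Principle C).
— Victor: subject of the matrix clause; c-commands the pronoun within its binding domain — blocked (Principle B).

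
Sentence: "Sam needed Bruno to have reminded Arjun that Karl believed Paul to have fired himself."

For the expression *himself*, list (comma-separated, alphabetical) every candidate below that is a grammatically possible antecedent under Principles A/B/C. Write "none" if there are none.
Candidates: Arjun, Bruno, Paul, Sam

Paul

*himself* is a reflexive; Principle A requires it to be bound within its binding domain — the clause headed by 'fired'.
— Arjun: object of the clause headed by 'reminded'; c-commands the reflexive but lies outside its binding domain — cannot bind it (Principle A).
— Bruno: subject of the clause headed by 'reminded'; c-commands the reflexive but lies outside its binding domain — cannot bind it (Principle A).
— Paul: subject of the clause headed by 'fired'; c-commands the reflexive within its binding domain — allowed (Principle A).
— Sam: subject of the matrix clause; c-commands the reflexive but lies outside its binding domain — cannot bind it (Principle A).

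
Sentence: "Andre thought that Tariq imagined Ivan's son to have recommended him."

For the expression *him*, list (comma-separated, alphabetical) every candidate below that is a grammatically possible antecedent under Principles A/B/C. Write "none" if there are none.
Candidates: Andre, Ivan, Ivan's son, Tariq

Andre, Ivan, Tariq

*him* is a pronoun; Principle B requires it to be free in its binding domain — the clause headed by 'recommended'.
— Andre: subject of the matrix clause; c-commands the pronoun but lies outside its binding domain — allowed.
— Ivan: possessor inside the subject DP of the clause headed by 'recommended'; does not c-command the pronoun — Principle B does not apply; allowed.
— Ivan's son: subject of the clause headed by 'recommended'; c-commands the pronoun within its binding domain — blocked (Principle B).
— Tariq: subject of the clause headed by 'imagined'; c-commands the pronoun but lies outside its binding domain — allowed.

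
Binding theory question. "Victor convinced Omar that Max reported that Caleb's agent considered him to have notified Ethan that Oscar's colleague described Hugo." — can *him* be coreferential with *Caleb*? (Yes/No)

*him* is a pronoun; Principle B requires it to be free in its binding domain — the clause headed by 'considered'.
— Caleb: possessor inside the subject DP of the clause headed by 'considered'; does not c-command the pronoun — Principle B does not apply; allowed.

Yes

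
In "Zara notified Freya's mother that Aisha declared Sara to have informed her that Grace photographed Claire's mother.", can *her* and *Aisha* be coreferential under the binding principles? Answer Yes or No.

Yes

*Aisha* is an R-expression; Principle C requires it to be free (not bound by any c-commanding expression).
— her: object of the clause headed by 'informed'; the pronoun does not c-command the R-expression — coreference allowed.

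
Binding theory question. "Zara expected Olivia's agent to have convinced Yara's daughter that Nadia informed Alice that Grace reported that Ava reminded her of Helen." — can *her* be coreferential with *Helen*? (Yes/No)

No

*her* is a pronoun; Principle B requires it to be free in its binding domain — the clause headed by 'reminded'.
— Helen: second object of the clause headed by 'reminded'; is c-commanded by the pronoun; coreference would bind this R-expression — blocked (Principle C).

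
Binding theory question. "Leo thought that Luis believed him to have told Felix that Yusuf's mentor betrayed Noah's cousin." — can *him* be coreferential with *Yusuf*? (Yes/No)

No

*him* is a pronoun; Principle B requires it to be free in its binding domain — the clause headed by 'believed'.
— Yusuf: possessor inside the subject DP of the clause headed by 'betrayed'; is c-commanded by the pronoun; coreference would bind this R-expression — blocked (Principle C).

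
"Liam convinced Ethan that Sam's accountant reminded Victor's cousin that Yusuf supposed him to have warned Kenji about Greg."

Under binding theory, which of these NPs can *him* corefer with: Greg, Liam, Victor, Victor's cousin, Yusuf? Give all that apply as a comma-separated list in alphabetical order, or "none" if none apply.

Liam, Victor, Victor's cousin

*him* is a pronoun; Principle B requires it to be free in its binding domain — the clause headed by 'supposed'.
— Greg: second object of the clause headed by 'warned'; is c-commanded by the pronoun; coreference would bind this R-expression — blocked (Principle C).
— Liam: subject of the matrix clause; c-commands the pronoun but lies outside its binding domain — allowed.
— Victor: possessor inside the object DP of the clause headed by 'reminded'; does not c-command the pronoun — Principle B does not apply; allowed.
— Victor's cousin: object of the clause headed by 'reminded'; c-commands the pronoun but lies outside its binding domain — allowed.
— Yusuf: subject of the clause headed by 'supposed'; c-commands the pronoun within its binding domain — blocked (Principle B).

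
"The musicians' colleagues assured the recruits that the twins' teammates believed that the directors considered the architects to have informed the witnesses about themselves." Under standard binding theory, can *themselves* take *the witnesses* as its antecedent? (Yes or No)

Yes

*themselves* is a reflexive; Principle A requires it to be bound within its binding domain — the clause headed by 'informed'.
— the witnesses: object of the clause headed by 'informed'; c-commands the reflexive within its binding domain — allowed (Principle A).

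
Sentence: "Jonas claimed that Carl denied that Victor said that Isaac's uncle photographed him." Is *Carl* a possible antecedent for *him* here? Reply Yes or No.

Yes

*him* is a pronoun; Principle B requires it to be free in its binding domain — the clause headed by 'photographed'.
— Carl: subject of the clause headed by 'denied'; c-commands the pronoun but lies outside its binding domain — allowed.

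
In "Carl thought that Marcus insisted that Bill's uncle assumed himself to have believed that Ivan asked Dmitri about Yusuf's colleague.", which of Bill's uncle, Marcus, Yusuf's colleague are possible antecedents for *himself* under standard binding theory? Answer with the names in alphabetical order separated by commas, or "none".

*himself* is a reflexive; Principle A requires it to be bound within its binding domain — the clause headed by 'assumed'.
— Bill's uncle: subject of the clause headed by 'assumed'; c-commands the reflexive within its binding domain — allowed (Principle A).
— Marcus: subject of the clause headed by 'insisted'; c-commands the reflexive but lies outside its binding domain — cannot bind it (Principle A).
— Yusuf's colleague: second object of the clause headed by 'asked'; does not c-command the reflexive — cannot bind it (Principle A).

Bill's uncle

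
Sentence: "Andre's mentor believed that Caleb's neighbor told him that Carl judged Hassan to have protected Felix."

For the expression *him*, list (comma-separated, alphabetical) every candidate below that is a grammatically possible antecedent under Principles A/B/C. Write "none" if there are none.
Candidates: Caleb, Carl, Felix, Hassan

Caleb

*him* is a pronoun; Principle B requires it to be free in its binding domain — the clause headed by 'told'.
— Caleb: possessor inside the subject DP of the clause headed by 'told'; does not c-command the pronoun — Principle B does not apply; allowed.
— Carl: subject of the clause headed by 'judged'; is c-commanded by the pronoun; coreference would bind this R-expression — blocked (Principle C).
— Felix: object of the clause headed by 'protected'; is c-commanded by the pronoun; coreference would bind this R-expression — blocked (Principle C).
— Hassan: subject of the clause headed by 'protected'; is c-commanded by the pronoun; coreference would bind this R-expression — blocked (Principle C).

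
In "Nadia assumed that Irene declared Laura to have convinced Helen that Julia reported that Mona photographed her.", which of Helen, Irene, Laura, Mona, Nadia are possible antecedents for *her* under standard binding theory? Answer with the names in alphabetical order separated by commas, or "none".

*her* is a pronoun; Principle B requires it to be free in its binding domain — the clause headed by 'photographed'.
— Helen: object of the clause headed by 'convinced'; c-commands the pronoun but lies outside its binding domain — allowed.
— Irene: subject of the clause headed by 'declared'; c-commands the pronoun but lies outside its binding domain — allowed.
— Laura: subject of the clause headed by 'convinced'; c-commands the pronoun but lies outside its binding domain — allowed.
— Mona: subject of the clause headed by 'photographed'; c-commands the pronoun within its binding domain — blocked (Principle B).
— Nadia: subject of the matrix clause; c-commands the pronoun but lies outside its binding domain — allowed.

Helen, Irene, Laura, Nadia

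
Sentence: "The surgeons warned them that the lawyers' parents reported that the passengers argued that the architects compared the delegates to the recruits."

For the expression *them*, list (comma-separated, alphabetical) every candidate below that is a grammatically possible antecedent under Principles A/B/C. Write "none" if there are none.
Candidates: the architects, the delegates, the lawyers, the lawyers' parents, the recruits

none

*them* is a pronoun; Principle B requires it to be free in its binding domain — the matrix clause.
— the architects: subject of the clause headed by 'compared'; is c-commanded by the pronoun; coreference would bind this R-expression — blocked (Principle C).
— the delegates: object of the clause headed by 'compared'; is c-commanded by the pronoun; coreference would bind this R-expression — blocked (Principle C).
— the lawyers: possessor inside the subject DP of the clause headed by 'reported'; is c-commanded by the pronoun; coreference would bind this R-expression — blocked (Principle C).
— the lawyers' parents: subject of the clause headed by 'reported'; is c-commanded by the pronoun; coreference would bind this R-expression — blocked (Principle C).
— the recruits: second object of the clause headed by 'compared'; is c-commanded by the pronoun; coreference would bind this R-expression — blocked (Principle C).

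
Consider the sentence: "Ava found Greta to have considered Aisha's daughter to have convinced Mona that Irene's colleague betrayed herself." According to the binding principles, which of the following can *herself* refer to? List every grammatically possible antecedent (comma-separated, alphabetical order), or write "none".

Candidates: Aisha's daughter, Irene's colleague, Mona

Irene's colleague

*herself* is a reflexive; Principle A requires it to be bound within its binding domain — the clause headed by 'betrayed'.
— Aisha's daughter: subject of the clause headed by 'convinced'; c-commands the reflexive but lies outside its binding domain — cannot bind it (Principle A).
— Irene's colleague: subject of the clause headed by 'betrayed'; c-commands the reflexive within its binding domain — allowed (Principle A).
— Mona: object of the clause headed by 'convinced'; c-commands the reflexive but lies outside its binding domain — cannot bind it (Principle A).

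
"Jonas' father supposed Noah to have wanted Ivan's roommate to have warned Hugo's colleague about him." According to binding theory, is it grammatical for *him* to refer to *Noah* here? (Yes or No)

Yes

*Noah* is an R-expression; Principle C requires it to be free (not bound by any c-commanding expression).
— him: second object of the clause headed by 'warned'; the pronoun does not c-command the R-expression — coreference allowed.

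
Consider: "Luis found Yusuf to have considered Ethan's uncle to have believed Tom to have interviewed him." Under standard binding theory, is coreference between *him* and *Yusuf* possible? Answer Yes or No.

Yes

*Yusuf* is an R-expression; Principle C requires it to be free (not bound by any c-commanding expression).
— him: object of the clause headed by 'interviewed'; the pronoun does not c-command the R-expression — coreference allowed.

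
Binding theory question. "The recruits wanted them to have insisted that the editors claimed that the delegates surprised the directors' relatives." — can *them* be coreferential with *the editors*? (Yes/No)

No

*them* is a pronoun; Principle B requires it to be free in its binding domain — the matrix clause.
— the editors: subject of the clause headed by 'claimed'; is c-commanded by the pronoun; coreference would bind this R-expression — blocked (Principle C).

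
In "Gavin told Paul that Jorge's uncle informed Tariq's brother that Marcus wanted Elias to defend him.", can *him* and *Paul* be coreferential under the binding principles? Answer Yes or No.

Yes

*Paul* is an R-expression; Principle C requires it to be free (not bound by any c-commanding expression).
— him: object of the clause headed by 'defend'; the pronoun does not c-command the R-expression — coreference allowed.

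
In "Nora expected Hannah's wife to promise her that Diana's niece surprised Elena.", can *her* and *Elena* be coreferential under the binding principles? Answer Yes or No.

No

*Elena* is an R-expression; Principle C requires it to be free (not bound by any c-commanding expression).
— her: object of the clause headed by 'promise'; the pronoun c-commands the R-expression — coreference blocked (Principle C).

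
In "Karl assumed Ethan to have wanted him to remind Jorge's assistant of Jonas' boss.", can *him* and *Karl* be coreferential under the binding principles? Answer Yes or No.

Yes

*Karl* is an R-expression; Principle C requires it to be free (not bound by any c-commanding expression).
— him: subject of the clause headed by 'remind'; the pronoun does not c-command the R-expression — coreference allowed.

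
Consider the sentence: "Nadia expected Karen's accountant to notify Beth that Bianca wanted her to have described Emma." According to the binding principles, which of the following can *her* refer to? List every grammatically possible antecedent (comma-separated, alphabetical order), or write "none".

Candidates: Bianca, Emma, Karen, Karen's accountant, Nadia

*her* is a pronoun; Principle B requires it to be free in its binding domain — the clause headed by 'wanted'.
— Bianca: subject of the clause headed by 'wanted'; c-commands the pronoun within its binding domain — blocked (Principle B).
— Emma: object of the clause headed by 'described'; is c-commanded by the pronoun; coreference would bind this R-expression — blocked (Principle C).
— Karen: possessor inside the subject DP of the clause headed by 'notify'; does not c-command the pronoun — Principle B does not apply; allowed.
— Karen's accountant: subject of the clause headed by 'notify'; c-commands the pronoun but lies outside its binding domain — allowed.
— Nadia: subject of the matrix clause; c-commands the pronoun but lies outside its binding domain — allowed.

Karen, Karen's accountant, Nadia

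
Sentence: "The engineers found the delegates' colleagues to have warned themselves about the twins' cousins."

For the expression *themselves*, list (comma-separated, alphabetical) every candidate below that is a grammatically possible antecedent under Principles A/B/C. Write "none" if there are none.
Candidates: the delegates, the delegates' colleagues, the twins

*themselves* is a reflexive; Principle A requires it to be bound within its binding domain — the clause headed by 'warned'.
— the delegates: possessor inside the subject DP of the clause headed by 'warned'; does not c-command the reflexive — cannot bind it (Principle A).
— the delegates' colleagues: subject of the clause headed by 'warned'; c-commands the reflexive within its binding domain — allowed (Principle A).
— the twins: possessor inside the second object DP of the clause headed by 'warned'; does not c-command the reflexive — cannot bind it (Principle A).

the delegates' colleagues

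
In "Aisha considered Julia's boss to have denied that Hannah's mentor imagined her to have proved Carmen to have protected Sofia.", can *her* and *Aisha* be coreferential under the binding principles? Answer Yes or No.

Yes

*Aisha* is an R-expression; Principle C requires it to be free (not bound by any c-commanding expression).
— her: subject of the clause headed by 'proved'; the pronoun does not c-command the R-expression — coreference allowed.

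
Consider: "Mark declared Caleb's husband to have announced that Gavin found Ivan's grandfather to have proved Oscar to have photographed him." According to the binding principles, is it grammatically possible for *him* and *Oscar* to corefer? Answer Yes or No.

*him* is a pronoun; Principle B requires it to be free in its binding domain — the clause headed by 'photographed'.
— Oscar: subject of the clause headed by 'photographed'; c-commands the pronoun within its binding domain — blocked (Principle B).

No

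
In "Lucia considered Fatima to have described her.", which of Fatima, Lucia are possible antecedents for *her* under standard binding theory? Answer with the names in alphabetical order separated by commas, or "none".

Lucia

*her* is a pronoun; Principle B requires it to be free in its binding domain — the clause headed by 'described'.
— Fatima: subject of the clause headed by 'described'; c-commands the pronoun within its binding domain — blocked (Principle B).
— Lucia: subject of the matrix clause; c-commands the pronoun but lies outside its binding domain — allowed.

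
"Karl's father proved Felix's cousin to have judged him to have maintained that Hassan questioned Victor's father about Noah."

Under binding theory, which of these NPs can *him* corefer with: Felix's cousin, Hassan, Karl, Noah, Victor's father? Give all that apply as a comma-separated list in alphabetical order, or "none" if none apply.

*him* is a pronoun; Principle B requires it to be free in its binding domain — the clause headed by 'judged'.
— Felix's cousin: subject of the clause headed by 'judged'; c-commands the pronoun within its binding domain — blocked (Principle B).
— Hassan: subject of the clause headed by 'questioned'; is c-commanded by the pronoun; coreference would bind this R-expression — blocked (Principle C).
— Karl: possessor inside the subject DP of the matrix clause; does not c-command the pronoun — Principle B does not apply; allowed.
— Noah: second object of the clause headed by 'questioned'; is c-commanded by the pronoun; coreference would bind this R-expression — blocked (Principle C).
— Victor's father: object of the clause headed by 'questioned'; is c-commanded by the pronoun; coreference would bind this R-expression — blocked (Principle C).

Karl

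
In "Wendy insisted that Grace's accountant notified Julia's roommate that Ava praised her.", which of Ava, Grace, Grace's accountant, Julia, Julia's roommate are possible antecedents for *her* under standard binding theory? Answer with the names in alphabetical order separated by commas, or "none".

*her* is a pronoun; Principle B requires it to be free in its binding domain — the clause headed by 'praised'.
— Ava: subject of the clause headed by 'praised'; c-commands the pronoun within its binding domain — blocked (Principle B).
— Grace: possessor inside the subject DP of the clause headed by 'notified'; does not c-command the pronoun — Principle B does not apply; allowed.
— Grace's accountant: subject of the clause headed by 'notified'; c-commands the pronoun but lies outside its binding domain — allowed.
— Julia: possessor inside the object DP of the clause headed by 'notified'; does not c-command the pronoun — Principle B does not apply; allowed.
— Julia's roommate: object of the clause headed by 'notified'; c-commands the pronoun but lies outside its binding domain — allowed.

Grace, Grace's accountant, Julia, Julia's roommate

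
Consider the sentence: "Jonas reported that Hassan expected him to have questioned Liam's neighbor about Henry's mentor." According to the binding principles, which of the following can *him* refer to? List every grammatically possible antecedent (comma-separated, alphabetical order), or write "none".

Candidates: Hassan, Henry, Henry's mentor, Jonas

Jonas

*him* is a pronoun; Principle B requires it to be free in its binding domain — the clause headed by 'expected'.
— Hassan: subject of the clause headed by 'expected'; c-commands the pronoun within its binding domain — blocked (Principle B).
— Henry: possessor inside the second object DP of the clause headed by 'questioned'; is c-commanded by the pronoun; coreference would bind this R-expression — blocked (Principle C).
— Henry's mentor: second object of the clause headed by 'questioned'; is c-commanded by the pronoun; coreference would bind this R-expression — blocked (Principle C).
— Jonas: subject of the matrix clause; c-commands the pronoun but lies outside its binding domain — allowed.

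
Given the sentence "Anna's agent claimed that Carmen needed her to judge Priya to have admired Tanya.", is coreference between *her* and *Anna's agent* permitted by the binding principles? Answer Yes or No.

*her* is a pronoun; Principle B requires it to be free in its binding domain — the clause headed by 'needed'.
— Anna's agent: subject of the matrix clause; c-commands the pronoun but lies outside its binding domain — allowed.

Yes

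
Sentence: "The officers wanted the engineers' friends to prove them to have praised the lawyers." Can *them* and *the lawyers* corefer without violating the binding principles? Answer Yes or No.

No

*the lawyers* is an R-expression; Principle C requires it to be free (not bound by any c-commanding expression).
— them: subject of the clause headed by 'praised'; the pronoun c-commands the R-expression — coreference blocked (Principle C).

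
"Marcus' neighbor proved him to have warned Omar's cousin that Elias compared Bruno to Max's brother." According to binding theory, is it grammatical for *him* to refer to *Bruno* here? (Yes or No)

No

*Bruno* is an R-expression; Principle C requires it to be free (not bound by any c-commanding expression).
— him: subject of the clause headed by 'warned'; the pronoun c-commands the R-expression — coreference blocked (Principle C).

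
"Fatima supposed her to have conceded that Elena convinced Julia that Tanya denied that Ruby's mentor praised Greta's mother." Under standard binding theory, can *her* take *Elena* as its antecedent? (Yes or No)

*her* is a pronoun; Principle B requires it to be free in its binding domain — the matrix clause.
— Elena: subject of the clause headed by 'convinced'; is c-commanded by the pronoun; coreference would bind this R-expression — blocked (Principle C).

No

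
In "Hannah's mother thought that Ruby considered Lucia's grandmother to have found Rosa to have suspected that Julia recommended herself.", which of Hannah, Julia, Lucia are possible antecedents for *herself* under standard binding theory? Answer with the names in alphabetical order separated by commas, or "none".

Julia

*herself* is a reflexive; Principle A requires it to be bound within its binding domain — the clause headed by 'recommended'.
— Hannah: possessor inside the subject DP of the matrix clause; does not c-command the reflexive — cannot bind it (Principle A).
— Julia: subject of the clause headed by 'recommended'; c-commands the reflexive within its binding domain — allowed (Principle A).
— Lucia: possessor inside the subject DP of the clause headed by 'found'; does not c-command the reflexive — cannot bind it (Principle A).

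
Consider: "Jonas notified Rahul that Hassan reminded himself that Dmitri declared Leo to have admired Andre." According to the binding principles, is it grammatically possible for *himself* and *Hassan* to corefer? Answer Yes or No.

Yes

*himself* is a reflexive; Principle A requires it to be bound within its binding domain — the clause headed by 'reminded'.
— Hassan: subject of the clause headed by 'reminded'; c-commands the reflexive within its binding domain — allowed (Principle A).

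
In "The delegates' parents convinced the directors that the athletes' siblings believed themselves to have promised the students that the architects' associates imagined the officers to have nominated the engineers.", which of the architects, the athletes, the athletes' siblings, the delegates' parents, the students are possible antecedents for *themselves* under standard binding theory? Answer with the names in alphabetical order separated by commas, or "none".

the athletes' siblings

*themselves* is a reflexive; Principle A requires it to be bound within its binding domain — the clause headed by 'believed'.
— the architects: possessor inside the subject DP of the clause headed by 'imagined'; does not c-command the reflexive — cannot bind it (Principle A).
— the athletes: possessor inside the subject DP of the clause headed by 'believed'; does not c-command the reflexive — cannot bind it (Principle A).
— the athletes' siblings: subject of the clause headed by 'believed'; c-commands the reflexive within its binding domain — allowed (Principle A).
— the delegates' parents: subject of the matrix clause; c-commands the reflexive but lies outside its binding domain — cannot bind it (Principle A).
— the students: object of the clause headed by 'promised'; does not c-command the reflexive — cannot bind it (Principle A).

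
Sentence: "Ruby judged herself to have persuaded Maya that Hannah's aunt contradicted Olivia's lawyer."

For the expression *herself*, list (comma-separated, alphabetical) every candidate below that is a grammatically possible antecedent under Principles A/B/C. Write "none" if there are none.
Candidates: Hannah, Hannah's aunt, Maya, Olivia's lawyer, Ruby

*herself* is a reflexive; Principle A requires it to be bound within its binding domain — the matrix clause.
— Hannah: possessor inside the subject DP of the clause headed by 'contradicted'; does not c-command the reflexive — cannot bind it (Principle A).
— Hannah's aunt: subject of the clause headed by 'contradicted'; does not c-command the reflexive — cannot bind it (Principle A).
— Maya: object of the clause headed by 'persuaded'; does not c-command the reflexive — cannot bind it (Principle A).
— Olivia's lawyer: object of the clause headed by 'contradicted'; does not c-command the reflexive — cannot bind it (Principle A).
— Ruby: subject of the matrix clause; c-commands the reflexive within its binding domain — allowed (Principle A).

Ruby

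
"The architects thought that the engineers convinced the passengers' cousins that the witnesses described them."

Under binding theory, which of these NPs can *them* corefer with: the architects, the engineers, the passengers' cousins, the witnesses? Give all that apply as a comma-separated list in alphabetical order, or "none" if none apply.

*them* is a pronoun; Principle B requires it to be free in its binding domain — the clause headed by 'described'.
— the architects: subject of the matrix clause; c-commands the pronoun but lies outside its binding domain — allowed.
— the engineers: subject of the clause headed by 'convinced'; c-commands the pronoun but lies outside its binding domain — allowed.
— the passengers' cousins: object of the clause headed by 'convinced'; c-commands the pronoun but lies outside its binding domain — allowed.
— the witnesses: subject of the clause headed by 'described'; c-commands the pronoun within its binding domain — blocked (Principle B).

the architects, the engineers, the passengers' cousins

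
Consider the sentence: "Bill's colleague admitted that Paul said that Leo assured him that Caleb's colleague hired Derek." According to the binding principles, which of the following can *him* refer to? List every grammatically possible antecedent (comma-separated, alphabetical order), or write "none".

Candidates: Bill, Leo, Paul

*him* is a pronoun; Principle B requires it to be free in its binding domain — the clause headed by 'assured'.
— Bill: possessor inside the subject DP of the matrix clause; does not c-command the pronoun — Principle B does not apply; allowed.
— Leo: subject of the clause headed by 'assured'; c-commands the pronoun within its binding domain — blocked (Principle B).
— Paul: subject of the clause headed by 'said'; c-commands the pronoun but lies outside its binding domain — allowed.

Bill, Paul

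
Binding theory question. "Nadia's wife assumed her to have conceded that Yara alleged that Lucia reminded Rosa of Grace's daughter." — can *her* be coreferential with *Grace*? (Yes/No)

No

*her* is a pronoun; Principle B requires it to be free in its binding domain — the matrix clause.
— Grace: possessor inside the second object DP of the clause headed by 'reminded'; is c-commanded by the pronoun; coreference would bind this R-expression — blocked (Principle C).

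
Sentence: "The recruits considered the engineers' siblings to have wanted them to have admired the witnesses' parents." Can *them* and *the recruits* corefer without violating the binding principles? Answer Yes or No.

Yes

*the recruits* is an R-expression; Principle C requires it to be free (not bound by any c-commanding expression).
— them: subject of the clause headed by 'admired'; the pronoun does not c-command the R-expression — coreference allowed.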